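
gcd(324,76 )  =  4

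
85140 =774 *110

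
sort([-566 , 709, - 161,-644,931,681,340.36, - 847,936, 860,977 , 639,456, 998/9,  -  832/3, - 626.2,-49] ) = [ - 847,  -  644,-626.2 ,  -  566, - 832/3,  -  161, - 49,998/9, 340.36,456,639, 681,  709, 860,931,  936 , 977 ]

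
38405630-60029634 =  - 21624004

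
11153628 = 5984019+5169609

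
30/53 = 30/53 = 0.57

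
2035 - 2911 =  - 876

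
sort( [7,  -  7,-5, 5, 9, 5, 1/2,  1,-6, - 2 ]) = [-7 , - 6, - 5,-2, 1/2,  1,  5, 5, 7, 9]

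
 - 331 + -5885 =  - 6216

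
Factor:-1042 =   -  2^1*521^1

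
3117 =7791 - 4674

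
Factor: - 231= -3^1  *7^1*11^1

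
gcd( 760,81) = 1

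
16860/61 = 16860/61 = 276.39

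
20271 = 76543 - 56272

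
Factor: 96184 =2^3*11^1*1093^1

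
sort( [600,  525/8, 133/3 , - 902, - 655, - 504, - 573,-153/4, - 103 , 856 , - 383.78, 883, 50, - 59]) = [ - 902, - 655  , - 573, - 504, - 383.78, - 103, - 59, - 153/4,133/3, 50, 525/8,600 , 856 , 883 ]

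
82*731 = 59942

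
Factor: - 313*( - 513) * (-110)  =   - 17662590 = - 2^1*3^3*5^1*11^1 * 19^1*313^1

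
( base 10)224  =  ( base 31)77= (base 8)340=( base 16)e0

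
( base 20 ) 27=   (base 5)142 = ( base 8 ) 57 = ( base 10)47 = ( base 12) 3b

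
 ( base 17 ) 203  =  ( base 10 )581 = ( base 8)1105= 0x245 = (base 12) 405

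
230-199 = 31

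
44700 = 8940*5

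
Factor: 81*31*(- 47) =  - 118017 = -  3^4*31^1*47^1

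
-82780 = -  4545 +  - 78235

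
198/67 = 2 + 64/67  =  2.96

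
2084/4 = 521 = 521.00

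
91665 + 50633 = 142298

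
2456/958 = 2 + 270/479 = 2.56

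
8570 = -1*( - 8570)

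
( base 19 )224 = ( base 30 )PE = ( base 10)764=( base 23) 1a5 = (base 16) 2FC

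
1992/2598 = 332/433 =0.77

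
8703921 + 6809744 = 15513665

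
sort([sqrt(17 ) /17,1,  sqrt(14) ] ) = [sqrt( 17)/17 , 1, sqrt( 14)] 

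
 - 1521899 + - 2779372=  - 4301271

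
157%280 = 157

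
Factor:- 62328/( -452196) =2^1*3^ ( - 2)*7^2*79^( - 1) = 98/711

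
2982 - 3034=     -  52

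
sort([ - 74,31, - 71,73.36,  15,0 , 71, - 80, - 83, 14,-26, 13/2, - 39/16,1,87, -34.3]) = [ - 83 , - 80, - 74, - 71, - 34.3, - 26, - 39/16,0, 1,13/2,14,15 , 31,71,  73.36, 87 ] 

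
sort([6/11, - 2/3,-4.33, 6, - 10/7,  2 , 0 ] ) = [ - 4.33, - 10/7, - 2/3,0,6/11, 2,6]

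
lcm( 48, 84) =336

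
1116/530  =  558/265=2.11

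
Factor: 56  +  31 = 87=   3^1*29^1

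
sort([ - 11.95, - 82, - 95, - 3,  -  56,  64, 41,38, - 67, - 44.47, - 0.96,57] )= [ - 95,-82, - 67, - 56 ,- 44.47, - 11.95, - 3, - 0.96,38,41,57,64 ] 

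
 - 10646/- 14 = 760+3/7 = 760.43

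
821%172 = 133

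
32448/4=8112= 8112.00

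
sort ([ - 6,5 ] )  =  [-6,5 ] 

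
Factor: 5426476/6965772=3^( - 1)*19^1*113^( - 1)*467^( - 1 )*6491^1 =123329/158313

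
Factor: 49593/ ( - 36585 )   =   - 61/45 = -3^( - 2)*5^(-1)*61^1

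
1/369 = 1/369 = 0.00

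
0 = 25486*0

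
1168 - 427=741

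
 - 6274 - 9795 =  - 16069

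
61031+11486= 72517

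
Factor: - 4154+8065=3911^1= 3911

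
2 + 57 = 59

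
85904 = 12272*7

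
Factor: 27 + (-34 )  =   - 7^1 = -  7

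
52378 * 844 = 44207032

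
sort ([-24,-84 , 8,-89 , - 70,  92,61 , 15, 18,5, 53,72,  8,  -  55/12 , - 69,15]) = [ -89, - 84,-70 ,-69, - 24, - 55/12, 5, 8,8,15,15,18, 53,61 , 72, 92]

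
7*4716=33012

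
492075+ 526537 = 1018612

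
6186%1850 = 636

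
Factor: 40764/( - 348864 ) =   -  43/368= - 2^( - 4 ) * 23^( - 1 )*43^1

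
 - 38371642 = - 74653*514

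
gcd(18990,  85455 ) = 9495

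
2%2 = 0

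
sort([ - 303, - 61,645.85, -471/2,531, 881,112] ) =[ - 303, - 471/2, - 61,112,  531, 645.85,881 ] 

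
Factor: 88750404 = 2^2*3^5*17^1*41^1 *131^1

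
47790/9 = 5310 = 5310.00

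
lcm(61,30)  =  1830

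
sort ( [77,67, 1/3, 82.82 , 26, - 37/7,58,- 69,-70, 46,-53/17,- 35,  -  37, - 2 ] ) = [-70, - 69,  -  37,-35, -37/7  , - 53/17,  -  2, 1/3, 26 , 46, 58,67, 77,82.82 ] 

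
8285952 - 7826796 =459156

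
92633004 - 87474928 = 5158076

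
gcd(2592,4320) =864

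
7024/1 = 7024 =7024.00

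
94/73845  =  94/73845  =  0.00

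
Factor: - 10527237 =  - 3^2*7^1*167099^1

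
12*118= 1416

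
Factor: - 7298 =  - 2^1*41^1*89^1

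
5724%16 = 12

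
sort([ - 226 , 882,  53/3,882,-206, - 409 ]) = [ - 409, -226, - 206,53/3, 882, 882]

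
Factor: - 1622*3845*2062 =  - 2^2*5^1 * 769^1 * 811^1*1031^1  =  - 12859848580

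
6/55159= 6/55159=0.00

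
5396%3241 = 2155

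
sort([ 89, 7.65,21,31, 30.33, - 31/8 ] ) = [ - 31/8,7.65,21,30.33,31, 89]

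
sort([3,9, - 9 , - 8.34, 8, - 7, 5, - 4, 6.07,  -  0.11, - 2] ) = [ - 9, - 8.34, - 7, - 4, - 2, - 0.11, 3, 5, 6.07,8, 9]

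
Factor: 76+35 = 3^1*37^1 = 111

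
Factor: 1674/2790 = 3/5= 3^1*5^( - 1)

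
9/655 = 9/655=0.01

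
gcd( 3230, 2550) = 170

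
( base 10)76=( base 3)2211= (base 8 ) 114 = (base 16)4C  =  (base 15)51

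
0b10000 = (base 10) 16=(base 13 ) 13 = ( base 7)22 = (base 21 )g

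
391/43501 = 391/43501 = 0.01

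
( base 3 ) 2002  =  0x38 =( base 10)56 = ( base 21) 2E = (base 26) 24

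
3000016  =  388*7732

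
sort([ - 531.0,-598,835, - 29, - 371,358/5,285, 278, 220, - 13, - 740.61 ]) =[ - 740.61, -598,-531.0, - 371, - 29, - 13,358/5,220,278,285,835 ] 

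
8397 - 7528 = 869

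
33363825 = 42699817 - 9335992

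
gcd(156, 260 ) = 52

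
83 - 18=65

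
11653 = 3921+7732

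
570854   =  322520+248334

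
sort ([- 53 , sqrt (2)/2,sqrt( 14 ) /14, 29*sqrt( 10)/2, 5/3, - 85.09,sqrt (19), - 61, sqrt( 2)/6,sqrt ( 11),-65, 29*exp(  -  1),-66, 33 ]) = [- 85.09, - 66, - 65, - 61, - 53 , sqrt ( 2)/6, sqrt(14)/14, sqrt ( 2 ) /2,5/3,  sqrt(11),  sqrt( 19),29 * exp(-1), 33, 29  *  sqrt (10) /2 ]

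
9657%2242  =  689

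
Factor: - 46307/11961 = -3^(- 3)*443^(  -  1)*46307^1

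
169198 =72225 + 96973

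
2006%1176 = 830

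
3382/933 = 3 + 583/933 = 3.62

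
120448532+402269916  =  522718448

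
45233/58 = 779 + 51/58  =  779.88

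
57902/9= 6433+5/9= 6433.56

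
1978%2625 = 1978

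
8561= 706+7855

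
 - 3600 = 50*(-72)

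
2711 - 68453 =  - 65742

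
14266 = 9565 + 4701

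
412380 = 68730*6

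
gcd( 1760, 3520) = 1760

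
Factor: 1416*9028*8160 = 2^10 *3^2*5^1 * 17^1*37^1*59^1 * 61^1=   104314567680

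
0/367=0 = 0.00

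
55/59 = 55/59 = 0.93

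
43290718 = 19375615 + 23915103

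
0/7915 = 0 = 0.00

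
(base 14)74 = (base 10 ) 102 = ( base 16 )66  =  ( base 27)3l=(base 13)7B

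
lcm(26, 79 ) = 2054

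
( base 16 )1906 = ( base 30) 73G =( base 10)6406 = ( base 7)24451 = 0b1100100000110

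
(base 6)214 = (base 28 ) 2q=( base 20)42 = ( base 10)82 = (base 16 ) 52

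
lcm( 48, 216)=432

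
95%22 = 7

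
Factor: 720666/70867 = 2^1*3^2*40037^1*70867^ ( - 1)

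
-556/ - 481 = 1 + 75/481 = 1.16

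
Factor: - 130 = -2^1*5^1*13^1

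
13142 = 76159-63017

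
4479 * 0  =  0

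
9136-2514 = 6622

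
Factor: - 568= - 2^3*71^1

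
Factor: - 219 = - 3^1*73^1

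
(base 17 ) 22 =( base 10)36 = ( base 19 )1H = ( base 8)44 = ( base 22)1E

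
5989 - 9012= - 3023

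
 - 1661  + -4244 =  - 5905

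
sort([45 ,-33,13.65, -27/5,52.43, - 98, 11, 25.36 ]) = [ - 98,- 33, - 27/5,11,13.65,25.36,45,52.43]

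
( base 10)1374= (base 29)1IB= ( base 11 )103A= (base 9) 1786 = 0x55e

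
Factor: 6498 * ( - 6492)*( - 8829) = 372451506264 = 2^3  *3^7*19^2*109^1*541^1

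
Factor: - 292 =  - 2^2 * 73^1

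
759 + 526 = 1285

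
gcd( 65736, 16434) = 16434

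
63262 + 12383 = 75645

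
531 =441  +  90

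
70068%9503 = 3547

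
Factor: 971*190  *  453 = 83573970 = 2^1*3^1 * 5^1*19^1*151^1*971^1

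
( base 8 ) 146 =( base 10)102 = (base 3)10210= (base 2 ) 1100110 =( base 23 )4A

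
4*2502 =10008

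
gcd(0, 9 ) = 9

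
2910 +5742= 8652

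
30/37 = 30/37 = 0.81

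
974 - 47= 927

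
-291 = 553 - 844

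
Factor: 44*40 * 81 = 2^5*3^4*5^1*11^1 = 142560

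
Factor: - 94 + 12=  - 2^1  *41^1= -82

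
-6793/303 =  - 23 +176/303 = - 22.42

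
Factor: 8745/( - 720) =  - 583/48 = - 2^( - 4 )*3^( - 1) * 11^1 * 53^1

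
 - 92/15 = -92/15=-  6.13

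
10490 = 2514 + 7976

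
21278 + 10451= 31729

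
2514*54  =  135756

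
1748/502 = 874/251 = 3.48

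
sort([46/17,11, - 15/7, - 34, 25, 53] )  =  [  -  34, - 15/7, 46/17,  11,  25,53]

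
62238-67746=  -  5508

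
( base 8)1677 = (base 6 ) 4235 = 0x3BF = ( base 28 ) 167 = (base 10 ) 959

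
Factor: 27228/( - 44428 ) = -3^1*29^( -1 )*383^( - 1)*2269^1 = - 6807/11107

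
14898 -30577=-15679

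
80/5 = 16 = 16.00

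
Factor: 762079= 769^1*991^1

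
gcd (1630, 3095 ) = 5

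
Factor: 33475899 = 3^1*11158633^1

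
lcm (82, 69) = 5658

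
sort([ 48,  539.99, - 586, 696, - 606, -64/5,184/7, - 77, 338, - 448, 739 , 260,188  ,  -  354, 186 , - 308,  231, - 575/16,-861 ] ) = [-861, - 606, - 586, - 448, - 354,-308,- 77, - 575/16 , - 64/5,184/7,48,186,  188,231,260,338,539.99 , 696, 739] 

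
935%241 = 212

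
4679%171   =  62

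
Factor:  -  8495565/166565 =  - 3^1* 7^(-1)*13^1* 19^1*2293^1*4759^(-1 ) =- 1699113/33313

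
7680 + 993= 8673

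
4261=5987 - 1726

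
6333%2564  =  1205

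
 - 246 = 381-627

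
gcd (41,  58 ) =1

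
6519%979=645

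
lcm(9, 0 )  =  0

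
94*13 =1222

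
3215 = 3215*1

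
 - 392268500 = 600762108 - 993030608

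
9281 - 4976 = 4305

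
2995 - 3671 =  - 676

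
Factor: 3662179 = 337^1*10867^1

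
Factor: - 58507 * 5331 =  - 311900817 = - 3^1*41^1 * 1427^1*1777^1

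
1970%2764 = 1970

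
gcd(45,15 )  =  15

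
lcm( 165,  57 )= 3135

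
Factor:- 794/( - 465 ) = 2^1*3^( - 1) * 5^ ( - 1)*31^( - 1) *397^1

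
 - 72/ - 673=72/673= 0.11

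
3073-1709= 1364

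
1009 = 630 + 379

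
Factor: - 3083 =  - 3083^1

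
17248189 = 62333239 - 45085050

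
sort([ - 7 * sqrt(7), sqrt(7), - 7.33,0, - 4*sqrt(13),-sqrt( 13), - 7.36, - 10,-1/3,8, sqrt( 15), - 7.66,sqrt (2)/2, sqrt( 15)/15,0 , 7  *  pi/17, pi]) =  [ - 7*sqrt(7),-4*sqrt( 13), - 10,-7.66,-7.36, - 7.33, - sqrt(13), - 1/3,  0, 0, sqrt( 15) /15, sqrt( 2)/2, 7 * pi/17,sqrt(7),pi, sqrt( 15) , 8]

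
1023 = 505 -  - 518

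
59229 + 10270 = 69499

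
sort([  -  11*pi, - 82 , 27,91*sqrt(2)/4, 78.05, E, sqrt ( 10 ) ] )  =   [-82, - 11*pi, E,sqrt( 10),27,91*sqrt (2 ) /4,78.05]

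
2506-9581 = -7075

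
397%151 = 95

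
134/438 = 67/219= 0.31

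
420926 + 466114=887040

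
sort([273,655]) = [ 273, 655 ]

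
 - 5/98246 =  - 1 + 98241/98246 = - 0.00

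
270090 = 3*90030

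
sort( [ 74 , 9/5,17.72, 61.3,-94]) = [ - 94 , 9/5 , 17.72,61.3, 74]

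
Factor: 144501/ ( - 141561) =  - 3^( - 2)*107^( - 1 )*983^1= - 983/963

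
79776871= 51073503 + 28703368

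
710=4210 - 3500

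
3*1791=5373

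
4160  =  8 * 520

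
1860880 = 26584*70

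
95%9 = 5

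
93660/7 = 13380  =  13380.00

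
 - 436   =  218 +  - 654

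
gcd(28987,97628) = 1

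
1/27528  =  1/27528 = 0.00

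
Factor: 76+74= 150 =2^1*3^1*5^2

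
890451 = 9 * 98939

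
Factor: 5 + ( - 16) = -11 = -  11^1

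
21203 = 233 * 91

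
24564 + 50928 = 75492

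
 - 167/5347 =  - 167/5347 = - 0.03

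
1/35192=1/35192 = 0.00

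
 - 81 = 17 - 98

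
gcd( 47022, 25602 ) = 102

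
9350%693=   341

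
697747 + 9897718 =10595465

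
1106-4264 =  - 3158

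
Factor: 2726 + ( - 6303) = -3577 = - 7^2*73^1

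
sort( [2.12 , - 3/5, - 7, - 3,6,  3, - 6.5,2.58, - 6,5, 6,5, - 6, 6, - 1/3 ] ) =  [ - 7, - 6.5,-6 , - 6,-3, - 3/5 , - 1/3, 2.12,  2.58,3, 5,5,6,6,6]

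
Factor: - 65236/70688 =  - 2^( - 3 ) * 47^( - 1)*347^1 = - 347/376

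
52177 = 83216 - 31039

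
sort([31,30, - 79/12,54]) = [ - 79/12,30, 31, 54]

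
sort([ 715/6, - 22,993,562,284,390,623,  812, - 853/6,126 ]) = [ - 853/6, - 22, 715/6,126,284,390, 562,623,812,993]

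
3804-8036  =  - 4232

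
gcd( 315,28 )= 7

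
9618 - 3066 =6552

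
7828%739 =438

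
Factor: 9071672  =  2^3 * 1133959^1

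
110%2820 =110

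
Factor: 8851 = 53^1 * 167^1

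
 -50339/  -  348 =144+227/348 = 144.65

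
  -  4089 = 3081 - 7170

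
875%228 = 191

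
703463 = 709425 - 5962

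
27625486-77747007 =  - 50121521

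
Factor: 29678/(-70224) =  -  2^(-3 )*3^( - 1 ) * 7^( - 1)*71^1 = -71/168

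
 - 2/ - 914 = 1/457 = 0.00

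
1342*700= 939400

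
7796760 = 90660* 86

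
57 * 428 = 24396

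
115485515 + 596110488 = 711596003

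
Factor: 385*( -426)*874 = -2^2*3^1*5^1*7^1*11^1*19^1 * 23^1*71^1 = - 143344740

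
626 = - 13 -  - 639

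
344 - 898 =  - 554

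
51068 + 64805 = 115873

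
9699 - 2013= 7686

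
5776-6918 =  - 1142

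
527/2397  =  31/141 = 0.22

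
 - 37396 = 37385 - 74781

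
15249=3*5083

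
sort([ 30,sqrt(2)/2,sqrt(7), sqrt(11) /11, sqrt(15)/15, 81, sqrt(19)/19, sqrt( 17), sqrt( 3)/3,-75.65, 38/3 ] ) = [-75.65, sqrt(19)/19,sqrt(15) /15,sqrt(11)/11,sqrt( 3)/3,sqrt( 2)/2, sqrt(7 ), sqrt( 17), 38/3, 30,81 ] 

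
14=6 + 8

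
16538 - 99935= -83397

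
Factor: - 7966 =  - 2^1 * 7^1*569^1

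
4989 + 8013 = 13002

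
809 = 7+802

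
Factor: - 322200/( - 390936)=75/91  =  3^1*5^2*7^(-1)*13^( - 1 )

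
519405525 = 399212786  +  120192739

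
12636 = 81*156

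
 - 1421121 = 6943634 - 8364755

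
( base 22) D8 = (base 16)126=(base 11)248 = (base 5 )2134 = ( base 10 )294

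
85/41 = 2+3/41 = 2.07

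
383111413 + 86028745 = 469140158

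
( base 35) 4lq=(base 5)140121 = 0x161D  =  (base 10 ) 5661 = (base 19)FCI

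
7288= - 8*(-911) 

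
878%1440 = 878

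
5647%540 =247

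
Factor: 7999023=3^1*31^1*86011^1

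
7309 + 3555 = 10864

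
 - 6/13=-6/13 = - 0.46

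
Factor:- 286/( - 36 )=2^( - 1 )*3^( - 2 )*11^1 * 13^1  =  143/18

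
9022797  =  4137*2181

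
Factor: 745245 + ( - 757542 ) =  - 12297 = -  3^1*4099^1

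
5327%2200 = 927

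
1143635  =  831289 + 312346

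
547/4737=547/4737=0.12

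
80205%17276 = 11101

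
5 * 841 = 4205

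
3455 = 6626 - 3171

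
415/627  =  415/627=   0.66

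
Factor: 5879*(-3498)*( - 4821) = 99142621182 = 2^1*3^2*11^1 * 53^1*1607^1*5879^1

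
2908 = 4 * 727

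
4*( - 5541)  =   - 22164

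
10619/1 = 10619 =10619.00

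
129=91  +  38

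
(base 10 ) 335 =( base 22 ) f5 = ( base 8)517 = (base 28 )BR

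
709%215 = 64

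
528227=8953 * 59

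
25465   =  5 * 5093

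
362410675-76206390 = 286204285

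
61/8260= 61/8260= 0.01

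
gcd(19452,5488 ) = 4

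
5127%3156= 1971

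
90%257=90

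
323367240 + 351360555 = 674727795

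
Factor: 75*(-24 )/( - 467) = 2^3*3^2*5^2*467^ ( - 1)  =  1800/467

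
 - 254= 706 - 960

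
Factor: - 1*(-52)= 52 = 2^2*13^1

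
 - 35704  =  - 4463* 8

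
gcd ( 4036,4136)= 4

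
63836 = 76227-12391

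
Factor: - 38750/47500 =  - 2^( - 1 )*19^(  -  1 )*31^1   =  - 31/38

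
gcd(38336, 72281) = 1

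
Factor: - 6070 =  - 2^1*5^1*607^1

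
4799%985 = 859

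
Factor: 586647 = 3^2*65183^1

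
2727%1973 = 754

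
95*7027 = 667565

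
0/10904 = 0 = 0.00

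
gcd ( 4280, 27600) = 40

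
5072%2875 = 2197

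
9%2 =1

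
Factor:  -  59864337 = - 3^2*13^1*89^1*5749^1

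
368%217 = 151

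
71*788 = 55948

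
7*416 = 2912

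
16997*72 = 1223784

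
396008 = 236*1678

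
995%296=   107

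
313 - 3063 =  - 2750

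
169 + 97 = 266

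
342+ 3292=3634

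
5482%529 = 192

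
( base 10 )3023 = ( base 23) 5GA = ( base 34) 2kv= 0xBCF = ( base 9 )4128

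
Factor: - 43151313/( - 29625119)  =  3^1*31^( - 1 )*955649^( - 1) * 14383771^1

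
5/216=5/216  =  0.02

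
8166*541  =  4417806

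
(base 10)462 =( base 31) es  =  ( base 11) 390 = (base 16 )1CE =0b111001110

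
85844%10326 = 3236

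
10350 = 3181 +7169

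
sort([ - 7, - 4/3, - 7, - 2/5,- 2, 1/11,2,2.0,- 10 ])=[ - 10, - 7, - 7,  -  2,-4/3, - 2/5,  1/11,2,  2.0 ] 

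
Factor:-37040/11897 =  - 2^4*5^1*463^1*11897^( - 1)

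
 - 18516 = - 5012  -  13504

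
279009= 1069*261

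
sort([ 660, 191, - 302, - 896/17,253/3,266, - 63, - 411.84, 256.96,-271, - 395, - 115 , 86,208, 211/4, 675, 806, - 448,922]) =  [ - 448, - 411.84, - 395, - 302, - 271, - 115, - 63,  -  896/17,  211/4, 253/3, 86, 191, 208,256.96,  266, 660, 675, 806, 922] 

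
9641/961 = 10+1/31=10.03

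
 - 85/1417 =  - 1 + 1332/1417 = - 0.06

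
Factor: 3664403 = 163^1*22481^1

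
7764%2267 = 963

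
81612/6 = 13602 = 13602.00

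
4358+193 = 4551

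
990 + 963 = 1953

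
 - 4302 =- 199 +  - 4103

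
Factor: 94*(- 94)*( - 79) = 698044= 2^2*47^2*79^1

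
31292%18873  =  12419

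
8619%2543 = 990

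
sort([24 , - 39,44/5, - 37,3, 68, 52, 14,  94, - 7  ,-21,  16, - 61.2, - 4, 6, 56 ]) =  [ - 61.2, - 39,- 37, - 21, - 7, - 4,3,6,44/5, 14,16, 24,52, 56,68, 94] 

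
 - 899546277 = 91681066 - 991227343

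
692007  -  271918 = 420089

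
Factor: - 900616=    - 2^3*112577^1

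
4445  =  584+3861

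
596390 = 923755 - 327365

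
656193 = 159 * 4127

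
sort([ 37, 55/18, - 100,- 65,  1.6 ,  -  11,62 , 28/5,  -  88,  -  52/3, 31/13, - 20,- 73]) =[ - 100 , - 88, - 73,-65,  -  20,  -  52/3,-11 , 1.6, 31/13,55/18 , 28/5,37,62]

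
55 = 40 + 15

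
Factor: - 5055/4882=- 2^( - 1)*3^1*5^1*337^1*2441^( - 1) 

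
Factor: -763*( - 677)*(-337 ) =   -  7^1 * 109^1*337^1*677^1 = -  174077687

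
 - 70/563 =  - 70/563 = - 0.12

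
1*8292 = 8292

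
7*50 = 350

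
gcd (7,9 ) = 1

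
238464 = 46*5184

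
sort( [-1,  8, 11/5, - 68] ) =[ - 68, - 1, 11/5, 8] 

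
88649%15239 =12454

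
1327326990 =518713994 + 808612996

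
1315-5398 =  - 4083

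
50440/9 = 5604 + 4/9= 5604.44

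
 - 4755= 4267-9022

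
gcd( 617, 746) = 1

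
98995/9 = 10999 + 4/9 = 10999.44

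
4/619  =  4/619 =0.01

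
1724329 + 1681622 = 3405951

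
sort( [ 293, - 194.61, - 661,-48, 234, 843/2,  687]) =[ - 661, - 194.61, - 48, 234, 293 , 843/2,687]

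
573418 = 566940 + 6478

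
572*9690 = 5542680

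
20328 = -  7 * (  -  2904 )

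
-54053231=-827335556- - 773282325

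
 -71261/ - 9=7917 + 8/9 = 7917.89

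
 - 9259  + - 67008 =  - 76267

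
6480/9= 720 = 720.00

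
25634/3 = 25634/3 = 8544.67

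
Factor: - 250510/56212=-205/46= - 2^(-1 )*5^1*23^( - 1) * 41^1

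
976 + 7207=8183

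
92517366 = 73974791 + 18542575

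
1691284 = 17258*98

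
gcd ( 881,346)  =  1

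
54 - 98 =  - 44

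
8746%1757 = 1718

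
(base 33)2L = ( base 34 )2j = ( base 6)223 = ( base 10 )87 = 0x57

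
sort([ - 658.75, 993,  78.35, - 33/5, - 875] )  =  [ - 875, - 658.75, - 33/5 , 78.35, 993] 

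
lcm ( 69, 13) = 897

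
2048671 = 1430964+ 617707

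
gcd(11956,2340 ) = 4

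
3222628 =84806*38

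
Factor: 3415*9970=2^1*5^2*683^1*997^1 = 34047550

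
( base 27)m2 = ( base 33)I2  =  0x254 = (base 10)596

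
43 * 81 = 3483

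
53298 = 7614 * 7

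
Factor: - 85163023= - 11^1*7742093^1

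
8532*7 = 59724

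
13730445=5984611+7745834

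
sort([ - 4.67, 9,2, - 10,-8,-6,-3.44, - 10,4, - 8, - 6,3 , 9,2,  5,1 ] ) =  [  -  10, - 10, - 8, - 8,  -  6, - 6 , - 4.67, - 3.44, 1, 2, 2,3,  4 , 5,9,9] 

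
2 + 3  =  5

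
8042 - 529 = 7513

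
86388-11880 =74508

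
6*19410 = 116460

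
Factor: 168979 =37^1*4567^1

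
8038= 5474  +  2564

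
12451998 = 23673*526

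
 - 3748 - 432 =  - 4180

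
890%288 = 26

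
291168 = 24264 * 12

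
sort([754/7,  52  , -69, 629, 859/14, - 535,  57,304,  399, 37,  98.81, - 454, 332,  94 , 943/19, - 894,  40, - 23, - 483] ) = [-894, - 535, - 483, - 454, - 69,- 23,  37, 40, 943/19,  52,  57,859/14  ,  94,  98.81,754/7,304, 332,  399,  629]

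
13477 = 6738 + 6739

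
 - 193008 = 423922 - 616930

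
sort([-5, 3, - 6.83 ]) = [  -  6.83, - 5,3]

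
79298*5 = 396490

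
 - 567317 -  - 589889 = 22572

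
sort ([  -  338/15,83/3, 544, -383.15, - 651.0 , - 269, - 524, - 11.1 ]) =[ -651.0,  -  524, - 383.15 ,  -  269,  -  338/15 , - 11.1  ,  83/3,544 ]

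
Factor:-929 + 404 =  - 525 = - 3^1*5^2*7^1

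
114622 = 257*446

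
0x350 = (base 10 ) 848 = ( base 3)1011102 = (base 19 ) 26c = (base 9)1142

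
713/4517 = 713/4517 =0.16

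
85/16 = 5 + 5/16 = 5.31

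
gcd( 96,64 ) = 32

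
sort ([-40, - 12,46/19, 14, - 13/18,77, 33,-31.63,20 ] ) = [  -  40, - 31.63,-12, - 13/18, 46/19,  14, 20, 33,77 ]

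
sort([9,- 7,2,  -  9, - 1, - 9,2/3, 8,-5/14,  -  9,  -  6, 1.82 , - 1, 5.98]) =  [  -  9, - 9,-9, - 7,  -  6,-1, - 1, - 5/14,2/3, 1.82, 2,5.98,  8,  9]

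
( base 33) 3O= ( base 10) 123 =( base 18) 6F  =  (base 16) 7B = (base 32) 3r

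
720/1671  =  240/557   =  0.43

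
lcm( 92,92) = 92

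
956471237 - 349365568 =607105669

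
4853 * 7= 33971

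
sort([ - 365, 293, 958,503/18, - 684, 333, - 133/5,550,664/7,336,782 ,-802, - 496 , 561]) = [ - 802, -684, - 496  , - 365, - 133/5, 503/18, 664/7,  293, 333,336,550,561, 782 , 958]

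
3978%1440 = 1098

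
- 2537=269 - 2806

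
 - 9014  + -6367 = -15381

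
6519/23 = 283 + 10/23 = 283.43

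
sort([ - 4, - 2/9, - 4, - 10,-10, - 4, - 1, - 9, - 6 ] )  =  [ - 10, - 10, - 9, - 6,-4, - 4, - 4,-1, - 2/9 ] 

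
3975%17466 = 3975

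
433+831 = 1264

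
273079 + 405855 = 678934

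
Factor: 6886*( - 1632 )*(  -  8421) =94634793792=2^6 * 3^2 * 7^1*11^1 * 17^1* 313^1*401^1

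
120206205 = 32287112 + 87919093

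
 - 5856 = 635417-641273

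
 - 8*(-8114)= 64912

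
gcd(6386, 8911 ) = 1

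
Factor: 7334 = 2^1*19^1*193^1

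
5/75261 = 5/75261 = 0.00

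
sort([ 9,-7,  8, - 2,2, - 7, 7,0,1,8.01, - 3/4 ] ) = [ - 7, - 7,-2, - 3/4, 0,1,2 , 7,8, 8.01,9 ] 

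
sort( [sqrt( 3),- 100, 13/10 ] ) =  [ - 100,13/10,  sqrt(3)] 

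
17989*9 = 161901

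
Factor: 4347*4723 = 20530881=3^3*7^1 * 23^1*4723^1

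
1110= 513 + 597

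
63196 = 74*854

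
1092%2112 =1092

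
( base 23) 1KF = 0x3ec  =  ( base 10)1004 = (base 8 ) 1754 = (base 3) 1101012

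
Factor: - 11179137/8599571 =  - 3^1*19^(  -  1 ) *439^( - 1 ) * 599^1 *1031^( - 1)*6221^1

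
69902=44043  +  25859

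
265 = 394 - 129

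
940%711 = 229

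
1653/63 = 551/21 = 26.24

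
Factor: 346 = 2^1 *173^1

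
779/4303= 779/4303 = 0.18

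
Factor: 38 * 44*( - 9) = - 15048 = - 2^3*3^2*11^1*19^1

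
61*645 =39345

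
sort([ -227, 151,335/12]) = [ - 227, 335/12, 151] 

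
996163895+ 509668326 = 1505832221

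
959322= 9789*98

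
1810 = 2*905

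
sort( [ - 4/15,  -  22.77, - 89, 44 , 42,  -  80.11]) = [ - 89, - 80.11  , - 22.77, - 4/15 , 42,44]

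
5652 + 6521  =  12173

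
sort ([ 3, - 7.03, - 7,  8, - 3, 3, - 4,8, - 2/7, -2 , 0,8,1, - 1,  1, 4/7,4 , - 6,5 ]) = [- 7.03, - 7, - 6, - 4, - 3,-2, - 1, - 2/7,0, 4/7 , 1,1,3, 3, 4, 5, 8,8, 8] 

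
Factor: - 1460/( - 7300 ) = 1/5 = 5^ ( - 1)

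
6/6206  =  3/3103 = 0.00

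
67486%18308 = 12562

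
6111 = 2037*3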